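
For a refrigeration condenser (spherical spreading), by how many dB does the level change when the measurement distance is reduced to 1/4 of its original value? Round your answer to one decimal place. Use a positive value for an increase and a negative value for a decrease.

+12.0 dB

Point-source spreading: ΔL = −20·log₁₀(r₂/r₁).
ΔL = −20·log₁₀(0.25) = +12.04 dB.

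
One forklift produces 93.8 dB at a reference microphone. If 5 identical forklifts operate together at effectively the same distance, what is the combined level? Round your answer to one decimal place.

100.8 dB

N identical incoherent sources raise the level by 10·log₁₀ N.
L_total = 93.8 + 10·log₁₀(5) = 93.8 + 6.990 = 100.79 dB.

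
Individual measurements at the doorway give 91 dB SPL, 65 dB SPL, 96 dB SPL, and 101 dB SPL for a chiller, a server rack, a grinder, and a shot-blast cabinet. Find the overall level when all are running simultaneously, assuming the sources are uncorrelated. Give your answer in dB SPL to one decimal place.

Incoherent sources combine by intensity addition: L_total = 10·log₁₀(Σ 10^(L_i/10)).
Σ 10^(L/10) = 10^(91/10) + 10^(65/10) + 10^(96/10) + 10^(101/10) = 1.783e+10.
L_total = 10·log₁₀(1.783e+10) = 102.51 dB SPL.

102.5 dB SPL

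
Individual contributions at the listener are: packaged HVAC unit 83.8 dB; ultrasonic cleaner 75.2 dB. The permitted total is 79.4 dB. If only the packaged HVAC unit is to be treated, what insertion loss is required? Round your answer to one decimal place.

6.5 dB

The untreated sources together contribute 10^(75.2/10) = 3.311e+07, i.e. 75.20 dB.
To meet 79.4 dB overall, the treated packaged HVAC unit may contribute at most 10^(79.4/10) − 3.311e+07 = 5.398e+07, i.e. 77.32 dB.
Required insertion loss = 83.8 − 77.32 = 6.48 dB.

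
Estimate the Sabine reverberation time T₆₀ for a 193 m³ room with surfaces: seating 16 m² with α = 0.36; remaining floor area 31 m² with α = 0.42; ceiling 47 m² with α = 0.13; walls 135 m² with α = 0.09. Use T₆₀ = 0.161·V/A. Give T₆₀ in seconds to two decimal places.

Total absorption A = 16·0.36 + 31·0.42 + 47·0.13 + 135·0.09 = 37.04 m² sabins.
T₆₀ = 0.161 × 193 / 37.04 = 0.839 s.

0.84 s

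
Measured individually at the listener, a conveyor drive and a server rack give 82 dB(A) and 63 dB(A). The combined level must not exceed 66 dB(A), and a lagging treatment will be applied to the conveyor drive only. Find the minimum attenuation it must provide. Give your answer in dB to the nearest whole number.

Everything except the conveyor drive sums to 10^(63/10) = 1.995e+06 in linear terms, 63.00 dB(A).
The limit corresponds to 10^(66/10) = 3.981e+06; subtracting the fixed part leaves 1.986e+06 for the conveyor drive, i.e. 62.98 dB(A).
So the conveyor drive must be reduced from 82 to 62.98 dB(A): IL = 19.02 dB.

19 dB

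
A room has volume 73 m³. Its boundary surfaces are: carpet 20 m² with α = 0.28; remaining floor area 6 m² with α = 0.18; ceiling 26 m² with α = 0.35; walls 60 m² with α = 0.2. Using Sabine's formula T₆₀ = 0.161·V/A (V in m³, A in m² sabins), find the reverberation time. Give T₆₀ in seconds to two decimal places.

Summing Sᵢαᵢ: 20·0.28 + 6·0.18 + 26·0.35 + 60·0.2 = 27.78 m².
T₆₀ = 0.161·V/A = 0.161·73/27.78 = 0.423 s.

0.42 s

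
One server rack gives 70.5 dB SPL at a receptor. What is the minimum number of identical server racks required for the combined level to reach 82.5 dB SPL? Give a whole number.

16

Need L₁ + 10·log₁₀ N ≥ 82.5, i.e. log₁₀ N ≥ 1.20.
N ≥ 10^(12.0/10) = 15.849, so N = 16.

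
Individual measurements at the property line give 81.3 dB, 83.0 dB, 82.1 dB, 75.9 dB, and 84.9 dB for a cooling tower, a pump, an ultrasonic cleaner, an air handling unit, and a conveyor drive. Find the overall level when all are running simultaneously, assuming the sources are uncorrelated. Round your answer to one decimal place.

Incoherent sources combine by intensity addition: L_total = 10·log₁₀(Σ 10^(L_i/10)).
Σ 10^(L/10) = 10^(81.3/10) + 10^(83.0/10) + 10^(82.1/10) + 10^(75.9/10) + 10^(84.9/10) = 8.445e+08.
L_total = 10·log₁₀(8.445e+08) = 89.27 dB.

89.3 dB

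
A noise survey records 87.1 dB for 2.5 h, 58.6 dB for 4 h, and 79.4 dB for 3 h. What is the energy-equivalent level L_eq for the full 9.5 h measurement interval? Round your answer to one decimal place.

82.1 dB

L_eq = 10·log₁₀[(1/T)·Σ tᵢ·10^(Lᵢ/10)] with T = 9.5 h.
Σ tᵢ·10^(Lᵢ/10) = 2.5·10^(87.1/10) + 4·10^(58.6/10) + 3·10^(79.4/10) = 1.546e+09.
L_eq = 10·log₁₀(1.546e+09/9.5) = 82.12 dB.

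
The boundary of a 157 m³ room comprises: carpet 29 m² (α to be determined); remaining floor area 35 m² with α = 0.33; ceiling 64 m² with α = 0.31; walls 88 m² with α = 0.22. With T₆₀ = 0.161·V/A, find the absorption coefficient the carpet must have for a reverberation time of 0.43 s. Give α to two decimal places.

0.28

Required total absorption A = 0.161·157/0.43 = 58.78 m².
Absorption from the other surfaces = 35·0.33 + 64·0.31 + 88·0.22 = 50.75 m², so the carpet must supply 8.03 m² over 29 m².
α = 8.03/29 = 0.277.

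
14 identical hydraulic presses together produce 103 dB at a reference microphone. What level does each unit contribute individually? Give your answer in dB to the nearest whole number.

14 equal contributions raise the level by 10·log₁₀ 14 = 11.461 dB, so each unit alone gives 103 − 11.461.

92 dB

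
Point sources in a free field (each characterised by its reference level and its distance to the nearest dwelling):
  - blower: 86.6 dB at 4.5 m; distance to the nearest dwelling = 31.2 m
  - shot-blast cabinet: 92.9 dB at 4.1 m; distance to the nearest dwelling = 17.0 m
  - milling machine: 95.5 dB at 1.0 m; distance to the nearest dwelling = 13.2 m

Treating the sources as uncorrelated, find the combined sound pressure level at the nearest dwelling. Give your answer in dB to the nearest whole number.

82 dB

First find each source's level at the receiver (point-source: −20·log₁₀(r/r_ref)), then combine on an intensity basis.
blower: 86.6 − 20·log₁₀(31.2/4.5) = 86.6 − 16.82 = 69.78 dB.
shot-blast cabinet: 92.9 − 20·log₁₀(17.0/4.1) = 92.9 − 12.35 = 80.55 dB.
milling machine: 95.5 − 20·log₁₀(13.2/1.0) = 95.5 − 22.41 = 73.09 dB.
Σ 10^(L/10) = 1.433e+08 → L_total = 10·log₁₀(1.433e+08) = 81.56 dB.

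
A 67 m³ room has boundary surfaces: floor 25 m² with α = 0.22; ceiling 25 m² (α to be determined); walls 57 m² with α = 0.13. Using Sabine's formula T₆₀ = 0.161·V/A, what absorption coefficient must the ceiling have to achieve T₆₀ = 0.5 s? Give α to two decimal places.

Required total absorption A = 0.161·67/0.5 = 21.57 m².
Absorption from the other surfaces = 25·0.22 + 57·0.13 = 12.91 m², so the ceiling must supply 8.66 m² over 25 m².
α = 8.66/25 = 0.347.

0.35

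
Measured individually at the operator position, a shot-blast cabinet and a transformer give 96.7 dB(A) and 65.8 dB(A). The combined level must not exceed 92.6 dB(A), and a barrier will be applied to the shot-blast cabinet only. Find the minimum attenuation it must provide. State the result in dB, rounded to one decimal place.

Fixed contribution from the other source: Σ 10^(L/10) = 10^(65.8/10) = 3.802e+06 (65.80 dB(A)).
To meet 92.6 dB(A) overall, the treated shot-blast cabinet may contribute at most 10^(92.6/10) − 3.802e+06 = 1.816e+09, i.e. 92.59 dB(A).
Required insertion loss = 96.7 − 92.59 = 4.11 dB.

4.1 dB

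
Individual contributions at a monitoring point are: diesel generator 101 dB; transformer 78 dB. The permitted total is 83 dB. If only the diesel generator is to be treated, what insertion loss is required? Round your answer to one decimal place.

19.7 dB

Fixed contribution from the other source: Σ 10^(L/10) = 10^(78/10) = 6.310e+07 (78.00 dB).
To meet 83 dB overall, the treated diesel generator may contribute at most 10^(83/10) − 6.310e+07 = 1.364e+08, i.e. 81.35 dB.
So the diesel generator must be reduced from 101 to 81.35 dB: IL = 19.65 dB.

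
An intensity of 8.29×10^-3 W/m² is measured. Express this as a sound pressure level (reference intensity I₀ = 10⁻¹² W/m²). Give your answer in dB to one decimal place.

99.2 dB

L = 10·log₁₀(I/I₀) = 10·log₁₀(8.29×10^-3/10⁻¹²) = 10·log₁₀(8.29×10^9).
L = 10·(0.9186 + 9) = 99.19 dB.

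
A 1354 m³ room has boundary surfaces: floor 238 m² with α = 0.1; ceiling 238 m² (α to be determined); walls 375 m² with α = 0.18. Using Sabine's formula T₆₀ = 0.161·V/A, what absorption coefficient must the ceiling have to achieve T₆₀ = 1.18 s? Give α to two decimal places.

Required total absorption A = 0.161·1354/1.18 = 184.74 m².
Absorption from the other surfaces = 238·0.1 + 375·0.18 = 91.30 m², so the ceiling must supply 93.44 m² over 238 m².
α = 93.44/238 = 0.393.

0.39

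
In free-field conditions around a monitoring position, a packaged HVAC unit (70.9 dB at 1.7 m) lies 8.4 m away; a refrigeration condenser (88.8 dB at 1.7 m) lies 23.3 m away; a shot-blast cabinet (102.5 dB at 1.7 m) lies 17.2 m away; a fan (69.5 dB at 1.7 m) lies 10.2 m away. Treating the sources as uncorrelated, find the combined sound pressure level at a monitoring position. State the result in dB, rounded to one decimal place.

82.5 dB

Propagate each source to the receiver with L = L_ref − 20·log₁₀(r/r_ref), then add intensities.
packaged HVAC unit: 70.9 − 20·log₁₀(8.4/1.7) = 70.9 − 13.88 = 57.02 dB.
refrigeration condenser: 88.8 − 20·log₁₀(23.3/1.7) = 88.8 − 22.74 = 66.06 dB.
shot-blast cabinet: 102.5 − 20·log₁₀(17.2/1.7) = 102.5 − 20.10 = 82.40 dB.
fan: 69.5 − 20·log₁₀(10.2/1.7) = 69.5 − 15.56 = 53.94 dB.
Σ 10^(L/10) = 1.785e+08 → L_total = 10·log₁₀(1.785e+08) = 82.52 dB.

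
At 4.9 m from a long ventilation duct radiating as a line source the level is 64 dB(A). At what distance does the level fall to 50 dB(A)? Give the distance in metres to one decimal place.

The 14.0 dB drop corresponds to a distance ratio of 10^(14.0/10) for a line source.
r₂ = 4.9·10^((64−50)/10) = 4.9·10^(14.0/10) = 123.08 m.

123.1 m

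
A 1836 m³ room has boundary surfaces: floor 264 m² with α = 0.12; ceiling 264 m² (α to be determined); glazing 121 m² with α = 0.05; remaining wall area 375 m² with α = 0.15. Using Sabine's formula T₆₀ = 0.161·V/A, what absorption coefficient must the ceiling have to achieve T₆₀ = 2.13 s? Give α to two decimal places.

0.17

From T₆₀ = 0.161·V/A, the target T₆₀ = 2.13 s needs A = 0.161·1836/2.13 = 138.78 m².
Absorption from the other surfaces = 264·0.12 + 121·0.05 + 375·0.15 = 93.98 m², so the ceiling must supply 44.80 m² over 264 m².
α = 44.80/264 = 0.170.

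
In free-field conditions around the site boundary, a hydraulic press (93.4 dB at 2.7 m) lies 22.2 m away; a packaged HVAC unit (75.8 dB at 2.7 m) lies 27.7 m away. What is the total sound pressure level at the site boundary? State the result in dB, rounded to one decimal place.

First find each source's level at the receiver (point-source: −20·log₁₀(r/r_ref)), then combine on an intensity basis.
hydraulic press: 93.4 − 20·log₁₀(22.2/2.7) = 93.4 − 18.30 = 75.10 dB.
packaged HVAC unit: 75.8 − 20·log₁₀(27.7/2.7) = 75.8 − 20.22 = 55.58 dB.
Σ 10^(L/10) = 3.272e+07 → L_total = 10·log₁₀(3.272e+07) = 75.15 dB.

75.1 dB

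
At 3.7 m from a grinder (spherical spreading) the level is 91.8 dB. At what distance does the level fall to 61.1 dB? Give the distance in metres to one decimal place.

126.8 m

The 30.7 dB drop corresponds to a distance ratio of 10^(30.7/20) for a point source.
r₂ = 3.7·10^((91.8−61.1)/20) = 3.7·10^(30.7/20) = 126.82 m.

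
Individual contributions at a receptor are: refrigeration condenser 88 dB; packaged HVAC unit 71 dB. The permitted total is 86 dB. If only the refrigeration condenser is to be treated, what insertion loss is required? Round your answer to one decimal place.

The untreated sources together contribute 10^(71/10) = 1.259e+07, i.e. 71.00 dB.
The limit corresponds to 10^(86/10) = 3.981e+08; subtracting the fixed part leaves 3.855e+08 for the refrigeration condenser, i.e. 85.86 dB.
Required insertion loss = 88 − 85.86 = 2.14 dB.

2.1 dB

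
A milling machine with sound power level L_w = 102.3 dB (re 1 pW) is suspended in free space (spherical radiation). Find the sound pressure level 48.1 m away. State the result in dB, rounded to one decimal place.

57.7 dB

L_p = L_w − 10·log₁₀(4π·r²) with r = 48.1 m.
4π·r² = 2.907e+04 m², 10·log₁₀ of that is 44.635 dB.
L_p = 102.3 − 44.635 = 57.66 dB.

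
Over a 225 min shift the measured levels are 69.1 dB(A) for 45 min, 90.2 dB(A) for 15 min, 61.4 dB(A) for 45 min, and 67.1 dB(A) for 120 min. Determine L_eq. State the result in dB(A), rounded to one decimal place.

L_eq = 10·log₁₀[(1/T)·Σ tᵢ·10^(Lᵢ/10)] with T = 225 min.
Σ tᵢ·10^(Lᵢ/10) = 45·10^(69.1/10) + 15·10^(90.2/10) + 45·10^(61.4/10) + 120·10^(67.1/10) = 1.675e+10.
L_eq = 10·log₁₀(1.675e+10/225) = 78.72 dB(A).

78.7 dB(A)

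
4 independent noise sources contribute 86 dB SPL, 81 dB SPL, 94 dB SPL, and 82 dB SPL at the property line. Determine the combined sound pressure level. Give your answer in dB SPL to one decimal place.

95.0 dB SPL

For uncorrelated sources the intensities add, so convert each level to linear form, sum, and take 10·log₁₀ of the total.
Σ 10^(L/10) = 10^(86/10) + 10^(81/10) + 10^(94/10) + 10^(82/10) = 3.194e+09.
L_total = 10·log₁₀(3.194e+09) = 95.04 dB SPL.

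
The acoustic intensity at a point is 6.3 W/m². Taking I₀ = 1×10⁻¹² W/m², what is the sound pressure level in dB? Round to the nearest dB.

I/I₀ = 6.3/10⁻¹² = 6.3×10^12, and L = 10·log₁₀(I/I₀).
L = 10·(0.7993 + 12) = 127.99 dB.

128 dB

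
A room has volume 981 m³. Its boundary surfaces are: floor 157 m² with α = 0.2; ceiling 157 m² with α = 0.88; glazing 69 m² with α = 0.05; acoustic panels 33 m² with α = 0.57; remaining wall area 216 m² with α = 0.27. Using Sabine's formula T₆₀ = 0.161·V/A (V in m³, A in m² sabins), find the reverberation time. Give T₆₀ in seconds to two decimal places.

0.63 s

Total absorption A = 157·0.2 + 157·0.88 + 69·0.05 + 33·0.57 + 216·0.27 = 250.14 m² sabins.
T₆₀ = 0.161·V/A = 0.161·981/250.14 = 0.631 s.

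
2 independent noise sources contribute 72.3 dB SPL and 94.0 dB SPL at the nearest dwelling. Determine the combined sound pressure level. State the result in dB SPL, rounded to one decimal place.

94.0 dB SPL

For uncorrelated sources the intensities add, so convert each level to linear form, sum, and take 10·log₁₀ of the total.
Σ 10^(L/10) = 10^(72.3/10) + 10^(94.0/10) = 2.529e+09.
L_total = 10·log₁₀(2.529e+09) = 94.03 dB SPL.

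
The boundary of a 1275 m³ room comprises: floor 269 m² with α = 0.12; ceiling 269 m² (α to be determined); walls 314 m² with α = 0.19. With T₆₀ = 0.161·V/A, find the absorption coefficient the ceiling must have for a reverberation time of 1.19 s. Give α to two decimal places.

0.30

Required total absorption A = 0.161·1275/1.19 = 172.50 m².
Absorption from the other surfaces = 269·0.12 + 314·0.19 = 91.94 m², so the ceiling must supply 80.56 m² over 269 m².
α = 80.56/269 = 0.299.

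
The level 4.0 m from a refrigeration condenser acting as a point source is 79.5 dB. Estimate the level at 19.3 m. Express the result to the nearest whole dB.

Spherical spreading from a point source gives a 20·log₁₀(r₂/r₁) drop.
L₂ = 79.5 − 20·log₁₀(19.3/4.0) = 79.5 − 13.670 = 65.83 dB.

66 dB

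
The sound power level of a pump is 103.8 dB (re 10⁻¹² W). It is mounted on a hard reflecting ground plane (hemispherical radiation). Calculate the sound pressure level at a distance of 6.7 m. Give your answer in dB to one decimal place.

L_p = L_w − 10·log₁₀(2π·r²) with r = 6.7 m.
2π·r² = 282.1 m², 10·log₁₀ of that is 24.503 dB.
L_p = 103.8 − 24.503 = 79.30 dB.

79.3 dB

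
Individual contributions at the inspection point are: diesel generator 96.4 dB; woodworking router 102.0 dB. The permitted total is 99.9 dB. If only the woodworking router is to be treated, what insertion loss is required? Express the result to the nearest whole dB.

Everything except the woodworking router sums to 10^(96.4/10) = 4.365e+09 in linear terms, 96.40 dB.
The limit corresponds to 10^(99.9/10) = 9.772e+09; subtracting the fixed part leaves 5.407e+09 for the woodworking router, i.e. 97.33 dB.
Required insertion loss = 102.0 − 97.33 = 4.67 dB.

5 dB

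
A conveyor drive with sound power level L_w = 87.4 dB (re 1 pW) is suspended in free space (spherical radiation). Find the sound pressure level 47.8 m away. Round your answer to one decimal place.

Free-field spherical radiation: L_p = L_w − 10·log₁₀(4π·r²), r = 47.8 m.
4π·r² = 2.871e+04 m², 10·log₁₀ of that is 44.581 dB.
L_p = 87.4 − 44.581 = 42.82 dB.

42.8 dB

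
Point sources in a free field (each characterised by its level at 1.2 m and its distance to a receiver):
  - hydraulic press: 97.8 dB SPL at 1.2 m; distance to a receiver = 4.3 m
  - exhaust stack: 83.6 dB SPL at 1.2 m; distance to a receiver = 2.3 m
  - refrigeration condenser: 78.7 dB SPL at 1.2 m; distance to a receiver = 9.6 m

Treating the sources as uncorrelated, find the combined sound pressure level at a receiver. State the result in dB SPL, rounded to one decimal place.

Apply inverse-square spreading to bring every level to the receiver, then sum 10^(L/10).
hydraulic press: 97.8 − 20·log₁₀(4.3/1.2) = 97.8 − 11.09 = 86.71 dB SPL.
exhaust stack: 83.6 − 20·log₁₀(2.3/1.2) = 83.6 − 5.65 = 77.95 dB SPL.
refrigeration condenser: 78.7 − 20·log₁₀(9.6/1.2) = 78.7 − 18.06 = 60.64 dB SPL.
Σ 10^(L/10) = 5.328e+08 → L_total = 10·log₁₀(5.328e+08) = 87.27 dB SPL.

87.3 dB SPL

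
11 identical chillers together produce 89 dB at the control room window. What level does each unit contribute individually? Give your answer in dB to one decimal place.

78.6 dB

Dividing the total intensity by 11 lowers the level by 10·log₁₀ 11 = 10.414 dB: L₁ = 89 − 10.414.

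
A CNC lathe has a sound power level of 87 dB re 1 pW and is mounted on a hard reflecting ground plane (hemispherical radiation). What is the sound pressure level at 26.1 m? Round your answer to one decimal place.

Free-field hemispherical radiation: L_p = L_w − 10·log₁₀(2π·r²), r = 26.1 m.
2π·r² = 4280 m², 10·log₁₀ of that is 36.315 dB.
L_p = 87 − 36.315 = 50.69 dB.

50.7 dB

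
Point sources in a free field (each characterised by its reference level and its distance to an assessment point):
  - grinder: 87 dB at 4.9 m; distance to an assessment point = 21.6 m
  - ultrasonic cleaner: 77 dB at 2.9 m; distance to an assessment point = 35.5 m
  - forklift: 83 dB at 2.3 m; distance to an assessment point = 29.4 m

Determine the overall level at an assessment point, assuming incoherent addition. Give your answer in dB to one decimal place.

74.4 dB

First find each source's level at the receiver (point-source: −20·log₁₀(r/r_ref)), then combine on an intensity basis.
grinder: 87 − 20·log₁₀(21.6/4.9) = 87 − 12.89 = 74.11 dB.
ultrasonic cleaner: 77 − 20·log₁₀(35.5/2.9) = 77 − 21.76 = 55.24 dB.
forklift: 83 − 20·log₁₀(29.4/2.3) = 83 − 22.13 = 60.87 dB.
Σ 10^(L/10) = 2.735e+07 → L_total = 10·log₁₀(2.735e+07) = 74.37 dB.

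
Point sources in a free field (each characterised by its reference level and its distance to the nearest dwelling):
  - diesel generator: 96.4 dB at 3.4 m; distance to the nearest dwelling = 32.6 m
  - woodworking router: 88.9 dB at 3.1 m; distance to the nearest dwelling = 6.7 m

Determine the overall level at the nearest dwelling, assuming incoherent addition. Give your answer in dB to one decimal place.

83.3 dB

Apply inverse-square spreading to bring every level to the receiver, then sum 10^(L/10).
diesel generator: 96.4 − 20·log₁₀(32.6/3.4) = 96.4 − 19.63 = 76.77 dB.
woodworking router: 88.9 − 20·log₁₀(6.7/3.1) = 88.9 − 6.69 = 82.21 dB.
Σ 10^(L/10) = 2.137e+08 → L_total = 10·log₁₀(2.137e+08) = 83.30 dB.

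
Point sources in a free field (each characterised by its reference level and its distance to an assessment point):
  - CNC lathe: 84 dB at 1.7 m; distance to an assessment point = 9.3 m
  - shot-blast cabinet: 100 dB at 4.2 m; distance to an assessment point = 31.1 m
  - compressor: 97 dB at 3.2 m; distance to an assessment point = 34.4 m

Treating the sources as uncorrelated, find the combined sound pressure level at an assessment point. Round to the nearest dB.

First find each source's level at the receiver (point-source: −20·log₁₀(r/r_ref)), then combine on an intensity basis.
CNC lathe: 84 − 20·log₁₀(9.3/1.7) = 84 − 14.76 = 69.24 dB.
shot-blast cabinet: 100 − 20·log₁₀(31.1/4.2) = 100 − 17.39 = 82.61 dB.
compressor: 97 − 20·log₁₀(34.4/3.2) = 97 − 20.63 = 76.37 dB.
Σ 10^(L/10) = 2.341e+08 → L_total = 10·log₁₀(2.341e+08) = 83.69 dB.

84 dB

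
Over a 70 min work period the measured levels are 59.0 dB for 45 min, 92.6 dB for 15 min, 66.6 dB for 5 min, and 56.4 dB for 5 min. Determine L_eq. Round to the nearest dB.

L_eq = 10·log₁₀[(1/T)·Σ tᵢ·10^(Lᵢ/10)] with T = 70 min.
Σ tᵢ·10^(Lᵢ/10) = 45·10^(59.0/10) + 15·10^(92.6/10) + 5·10^(66.6/10) + 5·10^(56.4/10) = 2.736e+10.
L_eq = 10·log₁₀(2.736e+10/70) = 85.92 dB.

86 dB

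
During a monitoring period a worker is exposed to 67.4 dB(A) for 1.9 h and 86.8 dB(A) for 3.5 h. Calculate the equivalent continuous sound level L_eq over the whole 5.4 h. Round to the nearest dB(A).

85 dB(A)

Weight each interval's intensity by its duration and average over T = 5.4 h:
Σ tᵢ·10^(Lᵢ/10) = 1.9·10^(67.4/10) + 3.5·10^(86.8/10) = 1.686e+09.
L_eq = 10·log₁₀(1.686e+09/5.4) = 84.94 dB(A).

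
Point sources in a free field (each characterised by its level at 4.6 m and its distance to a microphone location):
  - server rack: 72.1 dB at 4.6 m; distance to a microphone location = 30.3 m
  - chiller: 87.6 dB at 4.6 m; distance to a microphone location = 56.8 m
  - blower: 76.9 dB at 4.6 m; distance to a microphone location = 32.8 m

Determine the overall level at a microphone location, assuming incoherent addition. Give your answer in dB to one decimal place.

67.1 dB

First find each source's level at the receiver (point-source: −20·log₁₀(r/r_ref)), then combine on an intensity basis.
server rack: 72.1 − 20·log₁₀(30.3/4.6) = 72.1 − 16.37 = 55.73 dB.
chiller: 87.6 − 20·log₁₀(56.8/4.6) = 87.6 − 21.83 = 65.77 dB.
blower: 76.9 − 20·log₁₀(32.8/4.6) = 76.9 − 17.06 = 59.84 dB.
Σ 10^(L/10) = 5.111e+06 → L_total = 10·log₁₀(5.111e+06) = 67.09 dB.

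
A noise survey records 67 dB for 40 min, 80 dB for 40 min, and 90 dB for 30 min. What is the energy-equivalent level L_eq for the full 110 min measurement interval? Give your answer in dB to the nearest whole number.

The energy average is taken in the linear domain: L_eq = 10·log₁₀[(Σ tᵢ·10^(Lᵢ/10))/T], T = 110 min.
Σ tᵢ·10^(Lᵢ/10) = 40·10^(67/10) + 40·10^(80/10) + 30·10^(90/10) = 3.420e+10.
L_eq = 10·log₁₀(3.420e+10/110) = 84.93 dB.

85 dB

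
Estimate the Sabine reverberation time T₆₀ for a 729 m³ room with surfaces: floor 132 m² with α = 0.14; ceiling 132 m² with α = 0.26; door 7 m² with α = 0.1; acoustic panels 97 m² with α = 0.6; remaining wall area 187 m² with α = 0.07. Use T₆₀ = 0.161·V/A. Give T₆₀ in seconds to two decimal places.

0.94 s

A = Σ Sᵢαᵢ = 132·0.14 + 132·0.26 + 7·0.1 + 97·0.6 + 187·0.07 = 124.79 m².
T₆₀ = 0.161 × 729 / 124.79 = 0.941 s.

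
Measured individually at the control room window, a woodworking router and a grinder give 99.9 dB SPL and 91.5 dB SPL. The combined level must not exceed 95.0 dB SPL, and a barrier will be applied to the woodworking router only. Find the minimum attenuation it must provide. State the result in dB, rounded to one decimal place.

7.5 dB

Everything except the woodworking router sums to 10^(91.5/10) = 1.413e+09 in linear terms, 91.50 dB SPL.
The limit corresponds to 10^(95.0/10) = 3.162e+09; subtracting the fixed part leaves 1.750e+09 for the woodworking router, i.e. 92.43 dB SPL.
Required insertion loss = 99.9 − 92.43 = 7.47 dB.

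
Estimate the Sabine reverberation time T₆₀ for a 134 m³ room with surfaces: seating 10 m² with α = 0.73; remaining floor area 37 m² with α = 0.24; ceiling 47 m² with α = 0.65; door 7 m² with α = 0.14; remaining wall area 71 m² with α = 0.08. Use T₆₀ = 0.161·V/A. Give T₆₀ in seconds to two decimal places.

0.40 s

Total absorption A = 10·0.73 + 37·0.24 + 47·0.65 + 7·0.14 + 71·0.08 = 53.39 m² sabins.
T₆₀ = 0.161 × 134 / 53.39 = 0.404 s.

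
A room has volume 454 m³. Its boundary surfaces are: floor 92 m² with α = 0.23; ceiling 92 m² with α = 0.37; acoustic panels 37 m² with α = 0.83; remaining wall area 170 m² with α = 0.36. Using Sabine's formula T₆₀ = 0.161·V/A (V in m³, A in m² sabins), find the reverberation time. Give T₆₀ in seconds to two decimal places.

0.50 s

A = Σ Sᵢαᵢ = 92·0.23 + 92·0.37 + 37·0.83 + 170·0.36 = 147.11 m².
T₆₀ = 0.161 × 454 / 147.11 = 0.497 s.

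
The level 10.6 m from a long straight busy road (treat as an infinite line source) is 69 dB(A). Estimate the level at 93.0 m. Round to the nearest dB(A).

60 dB(A)

For a line source, L₂ = L₁ − 10·log₁₀(r₂/r₁).
L₂ = 69 − 10·log₁₀(93.0/10.6) = 69 − 9.432 = 59.57 dB(A).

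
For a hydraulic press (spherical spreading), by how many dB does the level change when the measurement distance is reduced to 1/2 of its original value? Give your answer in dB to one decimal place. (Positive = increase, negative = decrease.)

A point source loses 6 dB per doubling of distance; generally ΔL = −20·log₁₀(r₂/r₁).
ΔL = −20·log₁₀(0.5) = +6.02 dB.

+6.0 dB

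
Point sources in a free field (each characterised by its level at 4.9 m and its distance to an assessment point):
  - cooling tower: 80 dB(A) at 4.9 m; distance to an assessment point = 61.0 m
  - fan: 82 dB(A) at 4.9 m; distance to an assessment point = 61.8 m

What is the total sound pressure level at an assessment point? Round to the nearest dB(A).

Apply inverse-square spreading to bring every level to the receiver, then sum 10^(L/10).
cooling tower: 80 − 20·log₁₀(61.0/4.9) = 80 − 21.90 = 58.10 dB(A).
fan: 82 − 20·log₁₀(61.8/4.9) = 82 − 22.02 = 59.98 dB(A).
Σ 10^(L/10) = 1.642e+06 → L_total = 10·log₁₀(1.642e+06) = 62.15 dB(A).

62 dB(A)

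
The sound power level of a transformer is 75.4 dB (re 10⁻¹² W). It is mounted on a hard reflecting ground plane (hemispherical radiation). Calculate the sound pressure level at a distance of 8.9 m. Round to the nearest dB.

L_p = L_w − 10·log₁₀(2π·r²) with r = 8.9 m.
2π·r² = 497.7 m², 10·log₁₀ of that is 26.970 dB.
L_p = 75.4 − 26.970 = 48.43 dB.

48 dB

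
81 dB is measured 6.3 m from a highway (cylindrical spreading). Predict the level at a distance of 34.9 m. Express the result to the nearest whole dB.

74 dB

Cylindrical spreading from a line source gives a 10·log₁₀(r₂/r₁) drop.
L₂ = 81 − 10·log₁₀(34.9/6.3) = 81 − 7.435 = 73.57 dB.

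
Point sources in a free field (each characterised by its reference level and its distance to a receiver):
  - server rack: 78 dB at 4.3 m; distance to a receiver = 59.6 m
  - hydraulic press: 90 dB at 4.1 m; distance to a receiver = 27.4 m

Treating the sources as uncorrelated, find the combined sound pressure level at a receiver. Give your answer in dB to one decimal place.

Propagate each source to the receiver with L = L_ref − 20·log₁₀(r/r_ref), then add intensities.
server rack: 78 − 20·log₁₀(59.6/4.3) = 78 − 22.84 = 55.16 dB.
hydraulic press: 90 − 20·log₁₀(27.4/4.1) = 90 − 16.50 = 73.50 dB.
Σ 10^(L/10) = 2.272e+07 → L_total = 10·log₁₀(2.272e+07) = 73.56 dB.

73.6 dB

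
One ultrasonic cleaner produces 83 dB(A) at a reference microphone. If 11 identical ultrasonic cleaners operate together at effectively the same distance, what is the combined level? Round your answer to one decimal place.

93.4 dB(A)

N identical incoherent sources raise the level by 10·log₁₀ N.
L_total = 83 + 10·log₁₀(11) = 83 + 10.414 = 93.41 dB(A).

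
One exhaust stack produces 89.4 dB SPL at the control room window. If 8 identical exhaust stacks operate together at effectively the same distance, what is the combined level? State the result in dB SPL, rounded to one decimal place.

With 8 equal, uncorrelated contributions the intensity is 8× that of one unit, giving a rise of 10·log₁₀ 8.
L_total = 89.4 + 10·log₁₀(8) = 89.4 + 9.031 = 98.43 dB SPL.

98.4 dB SPL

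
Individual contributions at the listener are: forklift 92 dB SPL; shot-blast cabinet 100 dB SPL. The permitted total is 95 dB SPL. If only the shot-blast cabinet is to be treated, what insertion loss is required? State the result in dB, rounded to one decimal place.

8.0 dB

The untreated sources together contribute 10^(92/10) = 1.585e+09, i.e. 92.00 dB SPL.
The limit corresponds to 10^(95/10) = 3.162e+09; subtracting the fixed part leaves 1.577e+09 for the shot-blast cabinet, i.e. 91.98 dB SPL.
So the shot-blast cabinet must be reduced from 100 to 91.98 dB SPL: IL = 8.02 dB.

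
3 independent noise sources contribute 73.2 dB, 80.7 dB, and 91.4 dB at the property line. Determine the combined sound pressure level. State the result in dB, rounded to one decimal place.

Incoherent sources combine by intensity addition: L_total = 10·log₁₀(Σ 10^(L_i/10)).
Σ 10^(L/10) = 10^(73.2/10) + 10^(80.7/10) + 10^(91.4/10) = 1.519e+09.
L_total = 10·log₁₀(1.519e+09) = 91.81 dB.

91.8 dB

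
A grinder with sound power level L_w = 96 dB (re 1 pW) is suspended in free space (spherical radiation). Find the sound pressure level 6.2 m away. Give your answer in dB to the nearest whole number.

69 dB

Free-field spherical radiation: L_p = L_w − 10·log₁₀(4π·r²), r = 6.2 m.
4π·r² = 483.1 m², 10·log₁₀ of that is 26.840 dB.
L_p = 96 − 26.840 = 69.16 dB.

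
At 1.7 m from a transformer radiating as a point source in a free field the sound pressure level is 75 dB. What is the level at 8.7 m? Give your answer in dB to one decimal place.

For a point source, L₂ = L₁ − 20·log₁₀(r₂/r₁).
L₂ = 75 − 20·log₁₀(8.7/1.7) = 75 − 14.181 = 60.82 dB.

60.8 dB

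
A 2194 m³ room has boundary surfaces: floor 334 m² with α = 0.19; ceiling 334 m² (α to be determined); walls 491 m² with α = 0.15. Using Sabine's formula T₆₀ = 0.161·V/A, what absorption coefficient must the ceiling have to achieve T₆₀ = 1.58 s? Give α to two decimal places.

From T₆₀ = 0.161·V/A, the target T₆₀ = 1.58 s needs A = 0.161·2194/1.58 = 223.57 m².
Absorption from the other surfaces = 334·0.19 + 491·0.15 = 137.11 m², so the ceiling must supply 86.46 m² over 334 m².
α = 86.46/334 = 0.259.

0.26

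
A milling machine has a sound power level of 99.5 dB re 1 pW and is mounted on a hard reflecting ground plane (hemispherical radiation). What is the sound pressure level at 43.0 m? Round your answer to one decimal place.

The power spreads over a hemisphere of area 2π·r², so L_p = L_w − 10·log₁₀(2π·r²).
2π·r² = 1.162e+04 m², 10·log₁₀ of that is 40.651 dB.
L_p = 99.5 − 40.651 = 58.85 dB.

58.8 dB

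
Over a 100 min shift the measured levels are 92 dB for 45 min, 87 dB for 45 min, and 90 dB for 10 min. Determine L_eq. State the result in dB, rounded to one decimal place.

90.2 dB

The energy average is taken in the linear domain: L_eq = 10·log₁₀[(Σ tᵢ·10^(Lᵢ/10))/T], T = 100 min.
Σ tᵢ·10^(Lᵢ/10) = 45·10^(92/10) + 45·10^(87/10) + 10·10^(90/10) = 1.039e+11.
L_eq = 10·log₁₀(1.039e+11/100) = 90.17 dB.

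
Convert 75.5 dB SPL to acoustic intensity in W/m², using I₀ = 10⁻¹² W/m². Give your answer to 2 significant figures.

3.5e-05 W/m²

L = 10·log₁₀(I/I₀) ⇒ I = I₀·10^(L/10) = 10⁻¹² × 10^7.55.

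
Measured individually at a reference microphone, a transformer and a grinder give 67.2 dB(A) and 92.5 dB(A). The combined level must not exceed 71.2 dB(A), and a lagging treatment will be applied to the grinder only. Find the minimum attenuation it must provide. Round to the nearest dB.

24 dB

Fixed contribution from the other source: Σ 10^(L/10) = 10^(67.2/10) = 5.248e+06 (67.20 dB(A)).
To meet 71.2 dB(A) overall, the treated grinder may contribute at most 10^(71.2/10) − 5.248e+06 = 7.934e+06, i.e. 69.00 dB(A).
So the grinder must be reduced from 92.5 to 69.00 dB(A): IL = 23.50 dB.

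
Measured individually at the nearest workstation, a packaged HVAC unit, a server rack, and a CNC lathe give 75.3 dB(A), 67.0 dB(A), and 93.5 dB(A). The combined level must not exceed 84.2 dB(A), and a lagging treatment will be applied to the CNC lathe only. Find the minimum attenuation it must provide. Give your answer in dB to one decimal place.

Fixed contribution from the other sources: Σ 10^(L/10) = 10^(75.3/10) + 10^(67.0/10) = 3.890e+07 (75.90 dB(A)).
To meet 84.2 dB(A) overall, the treated CNC lathe may contribute at most 10^(84.2/10) − 3.890e+07 = 2.241e+08, i.e. 83.51 dB(A).
So the CNC lathe must be reduced from 93.5 to 83.51 dB(A): IL = 9.99 dB.

10.0 dB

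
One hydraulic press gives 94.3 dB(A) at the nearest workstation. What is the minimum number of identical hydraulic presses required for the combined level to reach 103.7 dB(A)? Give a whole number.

The shortfall is 103.7 − 94.3 = 9.4 dB, and N units add 10·log₁₀ N, so need 10·log₁₀ N ≥ 9.4.
N ≥ 10^(9.4/10) = 8.710, so N = 9.

9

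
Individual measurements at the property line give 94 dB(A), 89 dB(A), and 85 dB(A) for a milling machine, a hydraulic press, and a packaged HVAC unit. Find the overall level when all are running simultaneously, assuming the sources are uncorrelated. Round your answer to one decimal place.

95.6 dB(A)

Incoherent sources combine by intensity addition: L_total = 10·log₁₀(Σ 10^(L_i/10)).
Σ 10^(L/10) = 10^(94/10) + 10^(89/10) + 10^(85/10) = 3.622e+09.
L_total = 10·log₁₀(3.622e+09) = 95.59 dB(A).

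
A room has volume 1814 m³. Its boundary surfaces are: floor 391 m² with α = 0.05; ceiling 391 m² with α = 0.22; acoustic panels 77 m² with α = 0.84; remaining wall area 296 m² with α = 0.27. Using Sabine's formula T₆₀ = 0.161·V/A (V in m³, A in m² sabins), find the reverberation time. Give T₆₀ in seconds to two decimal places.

1.17 s

A = Σ Sᵢαᵢ = 391·0.05 + 391·0.22 + 77·0.84 + 296·0.27 = 250.17 m².
T₆₀ = 0.161 × 1814 / 250.17 = 1.167 s.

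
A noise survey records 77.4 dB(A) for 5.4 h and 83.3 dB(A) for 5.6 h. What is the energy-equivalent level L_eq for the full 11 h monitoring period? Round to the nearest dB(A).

The energy average is taken in the linear domain: L_eq = 10·log₁₀[(Σ tᵢ·10^(Lᵢ/10))/T], T = 11 h.
Σ tᵢ·10^(Lᵢ/10) = 5.4·10^(77.4/10) + 5.6·10^(83.3/10) = 1.494e+09.
L_eq = 10·log₁₀(1.494e+09/11) = 81.33 dB(A).

81 dB(A)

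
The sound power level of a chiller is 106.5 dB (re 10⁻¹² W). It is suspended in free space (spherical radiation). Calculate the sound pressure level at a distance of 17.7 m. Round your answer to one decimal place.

Free-field spherical radiation: L_p = L_w − 10·log₁₀(4π·r²), r = 17.7 m.
4π·r² = 3937 m², 10·log₁₀ of that is 35.952 dB.
L_p = 106.5 − 35.952 = 70.55 dB.

70.5 dB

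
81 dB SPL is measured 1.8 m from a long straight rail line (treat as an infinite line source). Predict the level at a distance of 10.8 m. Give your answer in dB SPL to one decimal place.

Cylindrical spreading from a line source gives a 10·log₁₀(r₂/r₁) drop.
L₂ = 81 − 10·log₁₀(10.8/1.8) = 81 − 7.782 = 73.22 dB SPL.

73.2 dB SPL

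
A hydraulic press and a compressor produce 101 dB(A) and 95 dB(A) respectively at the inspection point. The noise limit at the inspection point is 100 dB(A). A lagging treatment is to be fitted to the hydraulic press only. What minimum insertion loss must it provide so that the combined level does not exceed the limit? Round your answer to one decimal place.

2.7 dB

The untreated sources together contribute 10^(95/10) = 3.162e+09, i.e. 95.00 dB(A).
To meet 100 dB(A) overall, the treated hydraulic press may contribute at most 10^(100/10) − 3.162e+09 = 6.838e+09, i.e. 98.35 dB(A).
So the hydraulic press must be reduced from 101 to 98.35 dB(A): IL = 2.65 dB.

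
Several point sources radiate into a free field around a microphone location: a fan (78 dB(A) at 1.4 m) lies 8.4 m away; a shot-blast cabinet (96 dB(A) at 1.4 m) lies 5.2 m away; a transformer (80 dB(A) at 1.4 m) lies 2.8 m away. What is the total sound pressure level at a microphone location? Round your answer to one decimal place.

85.0 dB(A)

First find each source's level at the receiver (point-source: −20·log₁₀(r/r_ref)), then combine on an intensity basis.
fan: 78 − 20·log₁₀(8.4/1.4) = 78 − 15.56 = 62.44 dB(A).
shot-blast cabinet: 96 − 20·log₁₀(5.2/1.4) = 96 − 11.40 = 84.60 dB(A).
transformer: 80 − 20·log₁₀(2.8/1.4) = 80 − 6.02 = 73.98 dB(A).
Σ 10^(L/10) = 3.153e+08 → L_total = 10·log₁₀(3.153e+08) = 84.99 dB(A).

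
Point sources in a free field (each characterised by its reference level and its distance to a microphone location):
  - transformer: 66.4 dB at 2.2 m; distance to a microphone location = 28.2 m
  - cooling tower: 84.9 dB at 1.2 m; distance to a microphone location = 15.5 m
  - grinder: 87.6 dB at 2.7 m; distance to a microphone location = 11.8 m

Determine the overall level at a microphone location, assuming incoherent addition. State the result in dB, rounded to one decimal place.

Propagate each source to the receiver with L = L_ref − 20·log₁₀(r/r_ref), then add intensities.
transformer: 66.4 − 20·log₁₀(28.2/2.2) = 66.4 − 22.16 = 44.24 dB.
cooling tower: 84.9 − 20·log₁₀(15.5/1.2) = 84.9 − 22.22 = 62.68 dB.
grinder: 87.6 − 20·log₁₀(11.8/2.7) = 87.6 − 12.81 = 74.79 dB.
Σ 10^(L/10) = 3.201e+07 → L_total = 10·log₁₀(3.201e+07) = 75.05 dB.

75.1 dB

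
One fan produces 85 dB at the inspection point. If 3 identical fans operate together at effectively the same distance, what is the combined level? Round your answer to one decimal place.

N identical incoherent sources raise the level by 10·log₁₀ N.
L_total = 85 + 10·log₁₀(3) = 85 + 4.771 = 89.77 dB.

89.8 dB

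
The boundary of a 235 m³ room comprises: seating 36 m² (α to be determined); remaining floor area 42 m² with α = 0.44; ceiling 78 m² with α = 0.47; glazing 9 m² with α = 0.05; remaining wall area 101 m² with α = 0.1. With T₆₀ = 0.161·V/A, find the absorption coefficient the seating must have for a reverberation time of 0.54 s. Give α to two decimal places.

0.12

Required total absorption A = 0.161·235/0.54 = 70.06 m².
Absorption from the other surfaces = 42·0.44 + 78·0.47 + 9·0.05 + 101·0.1 = 65.69 m², so the seating must supply 4.37 m² over 36 m².
α = 4.37/36 = 0.122.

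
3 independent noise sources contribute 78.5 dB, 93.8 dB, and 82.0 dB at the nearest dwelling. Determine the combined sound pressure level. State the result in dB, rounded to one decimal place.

For uncorrelated sources the intensities add, so convert each level to linear form, sum, and take 10·log₁₀ of the total.
Σ 10^(L/10) = 10^(78.5/10) + 10^(93.8/10) + 10^(82.0/10) = 2.628e+09.
L_total = 10·log₁₀(2.628e+09) = 94.20 dB.

94.2 dB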